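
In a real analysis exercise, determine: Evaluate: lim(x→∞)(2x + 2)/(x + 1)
Divide numerator and denominator by x:
lim (2+2/x)/(1+1/x) = 2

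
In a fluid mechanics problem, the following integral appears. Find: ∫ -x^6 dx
Using power rule: ∫ -x^6 dx=-1/7 x^7 + C=(-1/7)x^7 + C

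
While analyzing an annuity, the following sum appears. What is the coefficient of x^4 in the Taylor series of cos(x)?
cos(x) = Σ (-1)^k x^(2k)/(2k)!
For x^4: (-1)^2/4! = 1/24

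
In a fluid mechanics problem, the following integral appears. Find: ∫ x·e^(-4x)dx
Integration by parts: u = x, dv = e^(-4x) dx
du = dx, v = e^(-4x)/(-4)
= x·e^(-4x)/(-4) - ∫ e^(-4x)/(-4) dx
= x·e^(-4x)/(-4) - e^(-4x)/16+C

Answer: e^(-4x)(x/(-4)-1/16)+C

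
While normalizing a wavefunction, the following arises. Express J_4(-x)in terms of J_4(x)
For integer n: J_n(-x) = (-1)^n J_n(x)
With n = 4: J_4(-x) = (-1)^4 J_4(x) = J_4(x)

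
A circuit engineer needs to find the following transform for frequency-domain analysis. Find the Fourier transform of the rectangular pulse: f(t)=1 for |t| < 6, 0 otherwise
F(omega) = integral from -6 to 6 of e^(-j*omega*t) dt
= 2*sin(6*omega)/omega = 12*sinc(6*omega/pi)

Answer: 2*sin(6*omega)/omega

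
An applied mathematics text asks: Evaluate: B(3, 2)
B(x,y) = Γ(x)Γ(y)/Γ(x + y) = (x-1)!(y-1)!/(x + y-1)!
B(3,2) = 2!·1!/4! = 1/12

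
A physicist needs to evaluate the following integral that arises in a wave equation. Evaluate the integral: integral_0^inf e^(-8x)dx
integral_0^inf e^(-8x) dx=[-1/8 * e^(-8x)]_0^inf
=0 - (-1/8)=1/8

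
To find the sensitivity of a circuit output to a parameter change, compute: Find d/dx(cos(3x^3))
Chain rule: d/dx[cos(u)]=-sin(u)·u' where u=3x^3
u'=9x^2

Answer: -9x^2·sin(3x^3)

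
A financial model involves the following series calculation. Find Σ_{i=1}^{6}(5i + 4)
=5·Σ i + 4·6=5·21 + 24=129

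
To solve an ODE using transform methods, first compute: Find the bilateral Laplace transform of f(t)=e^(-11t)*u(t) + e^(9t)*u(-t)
For e^(-11t)*u(t): L=1/(s+11), Re(s) > -11
For e^(9t)*u(-t): L=-1/(s-9), Re(s) < 9
Combined: F(s)=1/(s+11)-1/(s-9), -11 < Re(s) < 9

Answer: 1/(s+11)-1/(s-9), ROC: -11 < Re(s) < 9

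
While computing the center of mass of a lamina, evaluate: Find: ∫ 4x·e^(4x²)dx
Let u=4x², du=8x dx
∫ (1/2)e^u du=e^u/2+C

Answer: e^(4x²)/2+C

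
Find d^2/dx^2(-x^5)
Apply power rule 2 times:
d^1: -5x^4
d^2: -20x^3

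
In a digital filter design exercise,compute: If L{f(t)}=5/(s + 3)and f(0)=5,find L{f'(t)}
L{f'(t)} = s·F(s) - f(0) = 5s/(s+3)-5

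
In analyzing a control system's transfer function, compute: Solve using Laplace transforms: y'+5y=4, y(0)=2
Take L of both sides: sY(s)-2+5Y(s)=4/s
Y(s)(s+5)=4/s+2
Y(s)=4/(s(s+5))+2/(s+5)
Partial fractions: 4/(s(s+5))=(4/5)/s - (4/5)/(s+5)
So Y(s)=(4/5)/s+(6/5)/(s+5)
Inverse transform (L^(-1){1/s}=1, L^(-1){1/(s+5)}=e^(-5t)):

Answer: y(t)=4/5+(6/5)·e^(-5t)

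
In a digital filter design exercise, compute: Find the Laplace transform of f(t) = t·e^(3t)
L{t·e^(at)} = 1/(s-a)²
L{t·e^(3t)} = 1/(s-3)²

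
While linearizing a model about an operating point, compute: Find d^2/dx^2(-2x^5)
Apply power rule 2 times:
d^1: -10x^4
d^2: -40x^3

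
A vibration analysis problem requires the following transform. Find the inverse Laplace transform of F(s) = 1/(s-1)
L^(-1){1/(s-a)}=c·e^(at)
Here a=1, c=1

Answer: e^(t)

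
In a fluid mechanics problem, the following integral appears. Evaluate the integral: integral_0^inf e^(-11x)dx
integral_0^inf e^(-11x) dx=[-1/11 * e^(-11x)]_0^inf
=0 - (-1/11)=1/11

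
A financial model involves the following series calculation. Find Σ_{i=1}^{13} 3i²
= 3·n(n+1)(2n+1)/6 = 3·13·14·27/6 = 2457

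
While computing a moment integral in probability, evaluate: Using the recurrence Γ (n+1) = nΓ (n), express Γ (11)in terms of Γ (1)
Γ(11)=10Γ(10)=10·9Γ(9)=...=10!·Γ(1)=3628800·Γ(1)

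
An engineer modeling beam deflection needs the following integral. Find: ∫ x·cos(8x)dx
By parts: u=x, dv=cos(8x) dx
du=dx, v=sin(8x)/8
=x·sin(8x)/8 + cos(8x)/8² + C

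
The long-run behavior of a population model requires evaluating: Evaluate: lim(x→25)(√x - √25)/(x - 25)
Multiply by conjugate (√x + √25)/(√x + √25):
= (x - 25)/((x - 25)(√x + √25)) = 1/(√x + √25)
As x → 25: 1/(2√25)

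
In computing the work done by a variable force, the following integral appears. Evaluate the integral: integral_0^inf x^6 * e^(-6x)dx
This is a Gamma integral. Substitute u=6x (du=6 dx):
integral_0^inf x^6 * e^(-6x) dx=(1/6^7) integral_0^inf u^6 * e^(-u) du
=Gamma(7)/6^7=6!/6^7=720/279936

Answer: 5/1944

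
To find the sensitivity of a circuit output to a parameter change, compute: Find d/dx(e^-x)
Chain rule: d/dx[e^u] = e^u · u' where u = -x
u' = -1

Answer: -1·e^-x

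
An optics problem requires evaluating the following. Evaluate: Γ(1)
Γ(n) = (n-1)! for positive integers
Γ(1) = 0! = 1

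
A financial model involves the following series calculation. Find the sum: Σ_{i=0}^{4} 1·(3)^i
Geometric series: S = a(1 - r^n)/(1 - r)
a = 1, r = 3, n = 5
S = 1(1-243)/-2 = 121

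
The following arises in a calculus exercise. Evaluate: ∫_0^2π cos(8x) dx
Antiderivative: sin(8x)/8
Evaluate at bounds: [sin(8·2π)/8] - [sin(8·0)/8]
=((0) - (0))/8=0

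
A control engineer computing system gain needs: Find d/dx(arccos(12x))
d/dx[arccos(u)]=-u'/√(1-u²), u=12x, u'=12

Answer: -12/√(1 - 144x²)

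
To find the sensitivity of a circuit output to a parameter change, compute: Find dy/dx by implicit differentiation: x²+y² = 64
Differentiate both sides: 2x+2y·(dy/dx) = 0
Solve: dy/dx = -2x/(2y) = -x/y

Answer: dy/dx = -x/y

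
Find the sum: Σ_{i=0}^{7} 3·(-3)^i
Geometric series: S = a(1 - r^n)/(1 - r)
a = 3, r = -3, n = 8
S = 3(1 - 6561)/4 = -4920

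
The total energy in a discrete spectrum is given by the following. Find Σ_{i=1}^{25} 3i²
=3·n(n+1)(2n+1)/6=3·25·26·51/6=16575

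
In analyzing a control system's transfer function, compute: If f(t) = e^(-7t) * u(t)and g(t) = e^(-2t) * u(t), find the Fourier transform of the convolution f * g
By the convolution theorem: F{f * g} = F(omega) * G(omega)
F(omega) = 1/(7 + j * omega), G(omega) = 1/(2 + j * omega)
F{f * g} = 1/((7 + j * omega)(2 + j * omega))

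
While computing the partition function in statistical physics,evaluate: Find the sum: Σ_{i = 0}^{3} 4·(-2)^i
Geometric series: S=a(1 - r^n)/(1 - r)
a=4, r=-2, n=4
S=4(1-16)/3=-20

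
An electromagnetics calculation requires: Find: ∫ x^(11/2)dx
Power rule: ∫ x^(11/2) dx = x^(13/2)/(13/2) + C

Answer: (2/13)·x^(13/2) + C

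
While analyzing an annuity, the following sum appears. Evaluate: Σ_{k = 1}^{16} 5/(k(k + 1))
Partial fractions: 5/(k(k + 1))=5/k - 5/(k + 1)
Telescoping sum: 5(1 - 1/17)=5·16/17

Answer: 80/17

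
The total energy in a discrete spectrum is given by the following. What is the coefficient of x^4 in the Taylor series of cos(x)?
cos(x)=Σ (-1)^k x^(2k)/(2k)!
For x^4: (-1)^2/4!=1/24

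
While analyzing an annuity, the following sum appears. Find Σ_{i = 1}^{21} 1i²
= 1·n(n+1)(2n+1)/6 = 1·21·22·43/6 = 3311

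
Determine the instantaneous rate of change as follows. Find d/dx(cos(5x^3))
Chain rule: d/dx[cos(u)]=-sin(u)·u' where u=5x^3
u'=15x^2

Answer: -15x^2·sin(5x^3)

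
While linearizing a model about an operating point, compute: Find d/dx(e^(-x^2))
Chain rule: d/dx[e^u] = e^u · u' where u = -x^2
u' = -2x

Answer: -2x·e^(-x^2)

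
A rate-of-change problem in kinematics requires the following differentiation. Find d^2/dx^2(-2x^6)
Apply power rule 2 times:
d^1: -12x^5
d^2: -60x^4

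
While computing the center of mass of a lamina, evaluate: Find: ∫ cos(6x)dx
Using substitution u=6x: ∫ cos(u) du/6=sin(u)/6 + C

Answer: (1/6)sin(6x) + C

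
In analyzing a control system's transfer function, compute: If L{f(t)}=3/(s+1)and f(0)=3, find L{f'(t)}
L{f'(t)} = s·F(s) - f(0) = 3s/(s+1)-3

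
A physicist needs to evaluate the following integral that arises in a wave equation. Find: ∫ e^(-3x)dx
Since d/dx[e^(-3x)] = -3e^(-3x), we get -1/3 e^(-3x)+C

Answer: (-1/3)e^(-3x)+C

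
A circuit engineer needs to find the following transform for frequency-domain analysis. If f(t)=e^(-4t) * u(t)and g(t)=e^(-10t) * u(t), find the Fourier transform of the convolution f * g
By the convolution theorem: F{f*g} = F(omega)*G(omega)
F(omega) = 1/(4+j*omega), G(omega) = 1/(10+j*omega)
F{f*g} = 1/((4+j*omega)(10+j*omega))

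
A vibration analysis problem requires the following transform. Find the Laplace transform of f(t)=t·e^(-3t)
L{t·e^(at)}=1/(s-a)²
L{t·e^(-3t)}=1/(s + 3)²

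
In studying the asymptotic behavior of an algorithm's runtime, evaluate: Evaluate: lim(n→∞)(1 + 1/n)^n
This is the definition of e^1: lim(1+1/n)^n = e^1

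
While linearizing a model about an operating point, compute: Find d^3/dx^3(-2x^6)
Apply power rule 3 times:
d^1: -12x^5
d^2: -60x^4
d^3: -240x^3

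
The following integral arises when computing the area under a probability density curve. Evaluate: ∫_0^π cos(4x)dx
Antiderivative: sin(4x)/4
Evaluate at bounds: [sin(4·π)/4] - [sin(4·0)/4]
= ((0) - (0))/4 = 0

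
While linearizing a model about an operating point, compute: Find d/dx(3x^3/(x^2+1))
Quotient rule: (f/g)'=(f'g - fg')/g²
f=3x^3, f'=9x^2
g=x^2+1, g'=2x

Answer: (9x^2·(x^2+1)-6x^4)/(x^2+1)²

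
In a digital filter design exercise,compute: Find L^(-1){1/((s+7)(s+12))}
Partial fractions: 1/((s+7)(s+12)) = A/(s+7)+B/(s+12)
Cover-up: A = 1/(s+12)|_{s = -7} = 1/5; B = 1/(s+7)|_{s = -12} = -1/5
L^(-1) = (1/5)e^(-7t) - (1/5)e^(-12t)

Answer: (1/5)(e^(-7t) - e^(-12t))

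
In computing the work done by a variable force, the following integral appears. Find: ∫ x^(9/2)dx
Power rule: ∫ x^(9/2) dx = x^(11/2)/(11/2)+C

Answer: (2/11)·x^(11/2)+C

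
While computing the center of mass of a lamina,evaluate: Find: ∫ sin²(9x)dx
Using identity sin²(u) = (1 - cos(2u))/2:
∫ (1 - cos(18x))/2 dx = x/2 - sin(18x)/36+C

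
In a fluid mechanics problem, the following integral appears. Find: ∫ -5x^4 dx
Using power rule: ∫ -5x^4 dx=-5/5 x^5+C=-x^5+C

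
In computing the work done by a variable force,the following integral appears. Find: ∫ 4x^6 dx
Using power rule: ∫ 4x^6 dx=4/7 x^7 + C=(4/7)x^7 + C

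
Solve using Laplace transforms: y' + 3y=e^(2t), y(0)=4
Take L: sY - 4 + 3Y = 1/(s-2)
Y(s + 3) = 1/(s-2) + 4
Y = 1/((s-2)(s + 3)) + 4/(s + 3)
Partial fractions: 1/((s-2)(s + 3)) = (1/5)/(s-2) - (1/5)/(s + 3)
So Y = (1/5)/(s-2) + (19/5)/(s + 3)
Inverse Laplace transform (L^(-1){1/(s-2)} = e^(2t), L^(-1){1/(s + 3)} = e^(-3t)):

Answer: y(t) = (1/5)·e^(2t) + (19/5)·e^(-3t)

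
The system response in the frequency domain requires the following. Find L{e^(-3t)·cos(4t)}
First shifting: L{e^(at)f(t)}=F(s-a)
L{cos(4t)}=s/(s²+16)
Shift: (s+3)/((s+3)²+16)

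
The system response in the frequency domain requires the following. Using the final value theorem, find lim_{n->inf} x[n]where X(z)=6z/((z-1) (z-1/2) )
Final value theorem: lim x[n] = lim_{z->1} (z-1) * X(z)
(z-1) * X(z) = 6z/(z-1/2)
As z->1: 6/(1 - 1/2) = 6/(1/2) = 12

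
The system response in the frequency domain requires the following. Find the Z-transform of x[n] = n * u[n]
Standard pair: Z{n * u[n]} = z/(z-1)^2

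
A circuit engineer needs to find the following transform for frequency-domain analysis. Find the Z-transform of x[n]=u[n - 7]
Using the time-shift property: Z{u[n-7]} = z^(-7)*z/(z-1)
= z^(-6)/(z-1)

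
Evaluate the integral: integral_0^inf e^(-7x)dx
integral_0^inf e^(-7x) dx = [-1/7 * e^(-7x)]_0^inf
= 0 - (-1/7) = 1/7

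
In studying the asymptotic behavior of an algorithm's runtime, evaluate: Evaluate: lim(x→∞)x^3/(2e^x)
Apply L'Hôpital 3 times (∞/∞ each time):
Eventually get 3!/(2e^x) → 0

Answer: 0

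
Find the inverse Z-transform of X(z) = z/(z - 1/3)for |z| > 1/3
Standard pair: z/(z-a) <-> a^n*u[n] for causal signals
With a=1/3: x[n]=(1/3)^n*u[n]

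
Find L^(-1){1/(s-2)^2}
L^(-1){1/(s-a)^n} = t^(n-1)·e^(at)/(n-1)!
Here a = 2, n = 2: t^1·e^(2t)/1

Answer: t·e^(2t)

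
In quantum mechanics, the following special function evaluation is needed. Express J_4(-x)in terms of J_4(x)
For integer n: J_n(-x)=(-1)^n J_n(x)
With n=4: J_4(-x)=(-1)^4 J_4(x)=J_4(x)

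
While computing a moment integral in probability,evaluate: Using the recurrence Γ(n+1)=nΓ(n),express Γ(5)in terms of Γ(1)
Γ(5) = 4Γ(4) = 4·3Γ(3) = ... = 4!·Γ(1) = 24·Γ(1)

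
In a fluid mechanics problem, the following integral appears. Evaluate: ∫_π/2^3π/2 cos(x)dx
Antiderivative: sin(x)
Evaluate at bounds: [sin(1·3π/2)/1] - [sin(1·π/2)/1]
= ((-1) - (1))/1 = -2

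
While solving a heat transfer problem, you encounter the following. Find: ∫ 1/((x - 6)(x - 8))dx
Partial fractions: 1/((x-6)(x-8)) = A/(x-6) + B/(x-8)
A = -1/2, B = 1/2
∫ [-1/2· 1/(x-6) + 1/2· 1/(x-8)] dx
= (1/2)[ln|x-8| - ln|x-6|] + C

Answer: (1/2)·ln|(x-8)/(x-6)| + C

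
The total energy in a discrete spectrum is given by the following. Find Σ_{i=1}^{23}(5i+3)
= 5·Σ i+3·23 = 5·276+69 = 1449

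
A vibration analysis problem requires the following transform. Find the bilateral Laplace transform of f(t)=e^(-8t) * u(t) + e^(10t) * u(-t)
For e^(-8t) * u(t): L = 1/(s + 8), Re(s) > -8
For e^(10t) * u(-t): L = -1/(s-10), Re(s) < 10
Combined: F(s) = 1/(s + 8) - 1/(s-10), -8 < Re(s) < 10

Answer: 1/(s + 8) - 1/(s-10), ROC: -8 < Re(s) < 10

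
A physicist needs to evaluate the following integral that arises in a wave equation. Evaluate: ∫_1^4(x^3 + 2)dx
Step 1: Find antiderivative F(x) = (1/4)x^4+2x
Step 2: F(4) - F(1) = 72 - (9/4) = 279/4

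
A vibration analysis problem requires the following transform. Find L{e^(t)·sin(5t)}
First shifting: L{e^(at)f(t)} = F(s-a)
L{sin(5t)} = 5/(s² + 25)
Shift: 5/((s-1)² + 25)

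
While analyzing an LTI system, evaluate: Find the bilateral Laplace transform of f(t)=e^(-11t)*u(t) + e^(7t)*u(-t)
For e^(-11t) * u(t): L = 1/(s + 11), Re(s) > -11
For e^(7t) * u(-t): L = -1/(s-7), Re(s) < 7
Combined: F(s) = 1/(s + 11) - 1/(s-7), -11 < Re(s) < 7

Answer: 1/(s + 11) - 1/(s-7), ROC: -11 < Re(s) < 7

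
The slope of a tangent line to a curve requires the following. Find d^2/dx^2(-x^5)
Apply power rule 2 times:
d^1: -5x^4
d^2: -20x^3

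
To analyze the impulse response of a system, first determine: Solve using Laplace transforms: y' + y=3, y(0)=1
Take L of both sides: sY(s)-1+Y(s) = 3/s
Y(s)(s+1) = 3/s+1
Y(s) = 3/(s(s+1))+1/(s+1)
Partial fractions: 3/(s(s+1)) = 3/s - 3/(s+1)
So Y(s) = 3/s - 2/(s+1)
Inverse transform (L^(-1){1/s} = 1, L^(-1){1/(s+1)} = e^(-t)):

Answer: y(t) = 3-2·e^(-t)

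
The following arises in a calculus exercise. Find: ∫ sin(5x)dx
Using substitution u=5x: ∫ sin(u) du/5=-cos(u)/5 + C

Answer: (-1/5)cos(5x) + C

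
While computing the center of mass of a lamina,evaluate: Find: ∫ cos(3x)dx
Using substitution u=3x: ∫ cos(u) du/3=sin(u)/3+C

Answer: (1/3)sin(3x)+C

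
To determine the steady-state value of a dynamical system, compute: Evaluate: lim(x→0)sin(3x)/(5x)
L'Hôpital (0/0): lim 3cos(3x)/5=3/5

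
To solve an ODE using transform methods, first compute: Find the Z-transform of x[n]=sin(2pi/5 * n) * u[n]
Z{sin(w0*n)*u[n]}=z*sin(w0)/(z^2 - 2z*cos(w0) + 1)
With w0=2pi/5: X(z)=z*sin(2pi/5)/(z^2 - 2z*cos(2pi/5) + 1)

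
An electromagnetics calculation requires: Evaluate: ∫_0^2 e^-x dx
Antiderivative: -e^-x
Evaluate: -(e^-2 - 1)

Answer: (e^-2 - 1)/(-1)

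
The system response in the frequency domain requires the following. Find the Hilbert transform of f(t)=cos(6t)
The Hilbert transform shifts each frequency component by -pi/2.
H{cos(wt)} = sin(wt)
With w = 6: H{cos(6t)} = sin(6t)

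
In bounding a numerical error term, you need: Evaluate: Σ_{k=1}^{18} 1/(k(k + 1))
Partial fractions: 1/(k(k + 1)) = 1/k - 1/(k + 1)
Telescoping sum: 1(1 - 1/19) = 1·18/19

Answer: 18/19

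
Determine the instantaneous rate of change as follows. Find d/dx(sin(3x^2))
Chain rule: d/dx[sin(u)] = cos(u)·u' where u = 3x^2
u' = 6x

Answer: 6x·cos(3x^2)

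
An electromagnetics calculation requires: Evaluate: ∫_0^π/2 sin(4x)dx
Antiderivative: -cos(4x)/4
Evaluate at bounds: [-cos(4·π/2)/4] - [-cos(4·0)/4]
= (-(1) + (1))/4 = 0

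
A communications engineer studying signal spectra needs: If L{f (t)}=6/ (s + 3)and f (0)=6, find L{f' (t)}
L{f'(t)} = s·F(s) - f(0) = 6s/(s+3)-6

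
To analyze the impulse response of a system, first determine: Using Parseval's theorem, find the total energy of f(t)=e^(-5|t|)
Parseval's theorem: E = integral |f(t)|^2 dt = (1/2pi) integral |F(omega)|^2 domega
E = integral_{-inf}^{inf} e^(-10|t|) dt = 2*integral_0^inf e^(-10t) dt = 2/(2*5) = 1/5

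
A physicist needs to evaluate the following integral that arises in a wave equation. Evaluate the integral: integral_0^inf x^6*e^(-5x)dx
This is a Gamma integral. Substitute u = 5x (du = 5 dx):
integral_0^inf x^6*e^(-5x) dx = (1/5^7) integral_0^inf u^6*e^(-u) du
= Gamma(7)/5^7 = 6!/5^7 = 720/78125

Answer: 144/15625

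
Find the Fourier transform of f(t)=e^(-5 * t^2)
The Fourier transform of a Gaussian e^(-a * t^2) is sqrt(pi/a) * e^(-omega^2/(4a)).
With a = 5: F(omega) = sqrt(pi/5) * e^(-omega^2/20)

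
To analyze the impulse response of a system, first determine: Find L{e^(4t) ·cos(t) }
First shifting: L{e^(at)f(t)}=F(s-a)
L{cos(t)}=s/(s²+1)
Shift: (s-4)/((s-4)²+1)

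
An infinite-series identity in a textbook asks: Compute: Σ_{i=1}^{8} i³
Using formula: Σ i^3=[n(n+1)/2]²=[8·9/2]²=1296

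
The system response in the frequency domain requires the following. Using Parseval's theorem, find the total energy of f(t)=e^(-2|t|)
Parseval's theorem: E = integral |f(t)|^2 dt = (1/2pi) integral |F(omega)|^2 domega
E = integral_{-inf}^{inf} e^(-4|t|) dt = 2 * integral_0^inf e^(-4t) dt = 2/(2 * 2) = 1/2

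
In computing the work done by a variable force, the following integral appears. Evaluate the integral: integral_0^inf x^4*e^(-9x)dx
This is a Gamma integral. Substitute u=9x (du=9 dx):
integral_0^inf x^4*e^(-9x) dx=(1/9^5) integral_0^inf u^4*e^(-u) du
=Gamma(5)/9^5=4!/9^5=24/59049

Answer: 8/19683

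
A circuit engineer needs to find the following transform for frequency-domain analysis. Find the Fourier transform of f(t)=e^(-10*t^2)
The Fourier transform of a Gaussian e^(-a*t^2) is sqrt(pi/a)*e^(-omega^2/(4a)).
With a = 10: F(omega) = sqrt(pi/10)*e^(-omega^2/40)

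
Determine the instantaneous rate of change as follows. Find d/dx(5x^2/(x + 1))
Quotient rule: (f/g)'=(f'g - fg')/g²
f=5x^2, f'=10x
g=x + 1, g'=1

Answer: (10x·(x + 1) - 5x^2)/(x + 1)²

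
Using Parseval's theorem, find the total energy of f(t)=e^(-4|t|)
Parseval's theorem: E=integral |f(t)|^2 dt=(1/2pi) integral |F(omega)|^2 domega
E=integral_{-inf}^{inf} e^(-8|t|) dt=2*integral_0^inf e^(-8t) dt=2/(2*4)=1/4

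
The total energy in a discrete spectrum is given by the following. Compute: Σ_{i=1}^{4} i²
Using formula: Σ i^2=n(n + 1)(2n + 1)/6=4·5·9/6=30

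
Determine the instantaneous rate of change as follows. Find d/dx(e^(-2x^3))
Chain rule: d/dx[e^u] = e^u · u' where u = -2x^3
u' = -6x^2

Answer: -6x^2·e^(-2x^3)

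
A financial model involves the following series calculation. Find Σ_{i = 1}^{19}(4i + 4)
= 4·Σ i+4·19 = 4·190+76 = 836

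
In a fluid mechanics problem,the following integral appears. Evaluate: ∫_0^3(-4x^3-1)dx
Step 1: Find antiderivative F(x)=-x^4 - x
Step 2: F(3) - F(0)=-84 - (0)=-84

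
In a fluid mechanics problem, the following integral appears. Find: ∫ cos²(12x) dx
Using identity cos²(u)=(1 + cos(2u))/2:
∫ (1 + cos(24x))/2 dx=x/2 + sin(24x)/48 + C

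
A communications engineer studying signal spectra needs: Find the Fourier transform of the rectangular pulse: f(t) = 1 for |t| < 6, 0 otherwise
F(omega) = integral from -6 to 6 of e^(-j * omega * t) dt
= 2 * sin(6 * omega)/omega = 12 * sinc(6 * omega/pi)

Answer: 2 * sin(6 * omega)/omega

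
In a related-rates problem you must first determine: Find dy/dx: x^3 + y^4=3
Differentiate: 3x^2 + 4y^3·(dy/dx)=0
dy/dx=-3x^2/(4y^3)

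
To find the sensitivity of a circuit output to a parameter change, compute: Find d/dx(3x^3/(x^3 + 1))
Quotient rule: (f/g)'=(f'g - fg')/g²
f=3x^3, f'=9x^2
g=x^3 + 1, g'=3x^2

Answer: (9x^2·(x^3 + 1) - 9x^5)/(x^3 + 1)²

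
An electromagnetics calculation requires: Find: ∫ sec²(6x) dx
Since d/dx[tan(6x)]=6sec²(6x), integral=tan(6x)/6 + C

Answer: (1/6)tan(6x) + C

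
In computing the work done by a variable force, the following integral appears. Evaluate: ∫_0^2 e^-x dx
Antiderivative: -e^-x
Evaluate: -(e^-2 - 1)

Answer: (e^-2 - 1)/(-1)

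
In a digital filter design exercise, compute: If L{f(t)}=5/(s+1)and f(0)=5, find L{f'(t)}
L{f'(t)} = s·F(s) - f(0) = 5s/(s+1)-5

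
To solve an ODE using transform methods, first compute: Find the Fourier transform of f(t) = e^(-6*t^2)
The Fourier transform of a Gaussian e^(-a * t^2) is sqrt(pi/a) * e^(-omega^2/(4a)).
With a = 6: F(omega) = sqrt(pi/6) * e^(-omega^2/24)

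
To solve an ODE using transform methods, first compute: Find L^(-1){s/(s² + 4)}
L^(-1){s/(s²+w²)} = cos(wt)
Here w = 2

Answer: cos(2t)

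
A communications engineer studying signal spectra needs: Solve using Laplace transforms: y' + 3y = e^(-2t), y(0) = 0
Take L: sY - 0+3Y = 1/(s+2)
Y(s+3) = 1/(s+2)+0
Y = 1/((s+2)(s+3))+0/(s+3)
Partial fractions: 1/((s+2)(s+3)) = 1/(s+2)-1/(s+3)
So Y = 1/(s+2)-1/(s+3)
Inverse Laplace transform (L^(-1){1/(s+2)} = e^(-2t), L^(-1){1/(s+3)} = e^(-3t)):

Answer: y(t) = 1·e^(-2t) - e^(-3t)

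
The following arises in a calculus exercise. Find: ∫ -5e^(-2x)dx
Since d/dx[e^(-2x)]=-2e^(-2x), we get 5/2 e^(-2x)+C

Answer: (5/2)e^(-2x)+C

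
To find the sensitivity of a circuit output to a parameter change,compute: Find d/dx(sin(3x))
Chain rule: d/dx[sin(u)] = cos(u)·u' where u = 3x
u' = 3

Answer: 3·cos(3x)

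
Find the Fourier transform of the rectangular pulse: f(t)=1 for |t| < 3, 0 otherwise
F(omega)=integral from -3 to 3 of e^(-j*omega*t) dt
=2*sin(3*omega)/omega=6*sinc(3*omega/pi)

Answer: 2*sin(3*omega)/omega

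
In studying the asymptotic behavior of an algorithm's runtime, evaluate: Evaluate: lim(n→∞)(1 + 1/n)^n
This is the definition of e^1: lim(1 + 1/n)^n=e^1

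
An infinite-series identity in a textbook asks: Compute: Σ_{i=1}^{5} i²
Using formula: Σ i^2 = n(n+1)(2n+1)/6 = 5·6·11/6 = 55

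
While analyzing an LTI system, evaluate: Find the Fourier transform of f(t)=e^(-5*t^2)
The Fourier transform of a Gaussian e^(-a * t^2) is sqrt(pi/a) * e^(-omega^2/(4a)).
With a = 5: F(omega) = sqrt(pi/5) * e^(-omega^2/20)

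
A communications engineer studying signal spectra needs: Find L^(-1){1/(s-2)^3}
L^(-1){1/(s-a)^n} = t^(n-1)·e^(at)/(n-1)!
Here a = 2, n = 3: t^2·e^(2t)/2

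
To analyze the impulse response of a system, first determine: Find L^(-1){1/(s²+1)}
L^(-1){w/(s²+w²)} = sin(wt)
Here w = 1

Answer: sin(t)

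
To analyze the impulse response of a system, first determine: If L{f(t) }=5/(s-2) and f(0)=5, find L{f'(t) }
L{f'(t)} = s·F(s) - f(0) = 5s/(s-2) - 5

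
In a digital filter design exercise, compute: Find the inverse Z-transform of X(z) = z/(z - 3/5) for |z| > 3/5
Standard pair: z/(z-a) <-> a^n*u[n] for causal signals
With a = 3/5: x[n] = (3/5)^n*u[n]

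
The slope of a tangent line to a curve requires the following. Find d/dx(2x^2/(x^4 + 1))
Quotient rule: (f/g)' = (f'g - fg')/g²
f = 2x^2, f' = 4x
g = x^4+1, g' = 4x^3

Answer: (4x·(x^4+1)-8x^5)/(x^4+1)²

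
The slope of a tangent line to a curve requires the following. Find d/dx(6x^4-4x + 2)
Power rule: d/dx(ax^n)=n·a·x^(n-1)
Term by term: 24·x^3 - 4

Answer: 24x^3 - 4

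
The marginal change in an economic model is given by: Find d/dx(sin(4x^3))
Chain rule: d/dx[sin(u)]=cos(u)·u' where u=4x^3
u'=12x^2

Answer: 12x^2·cos(4x^3)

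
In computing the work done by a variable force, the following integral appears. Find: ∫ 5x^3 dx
Using power rule: ∫ 5x^3 dx=5/4 x^4 + C=(5/4)x^4 + C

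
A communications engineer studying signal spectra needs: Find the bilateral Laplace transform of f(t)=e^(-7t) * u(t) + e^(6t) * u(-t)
For e^(-7t) * u(t): L=1/(s+7), Re(s) > -7
For e^(6t) * u(-t): L=-1/(s-6), Re(s) < 6
Combined: F(s)=1/(s+7)-1/(s-6), -7 < Re(s) < 6

Answer: 1/(s+7)-1/(s-6), ROC: -7 < Re(s) < 6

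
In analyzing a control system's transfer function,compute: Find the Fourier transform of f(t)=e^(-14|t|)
Using the standard pair: F{e^(-a|t|)}=2a/(a^2+omega^2)
With a=14: F(omega)=28/(196+omega^2)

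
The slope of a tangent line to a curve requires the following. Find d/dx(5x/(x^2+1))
Quotient rule: (f/g)'=(f'g - fg')/g²
f=5x, f'=5
g=x^2 + 1, g'=2x

Answer: (5·(x^2 + 1) - 10x^2)/(x^2 + 1)²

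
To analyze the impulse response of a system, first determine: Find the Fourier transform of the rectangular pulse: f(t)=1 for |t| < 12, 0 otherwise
F(omega) = integral from -12 to 12 of e^(-j*omega*t) dt
= 2*sin(12*omega)/omega = 24*sinc(12*omega/pi)

Answer: 2*sin(12*omega)/omega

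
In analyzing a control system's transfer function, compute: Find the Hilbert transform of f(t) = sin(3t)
The Hilbert transform shifts each frequency component by -pi/2.
H{sin(wt)} = -cos(wt)
With w = 3: H{sin(3t)} = -cos(3t)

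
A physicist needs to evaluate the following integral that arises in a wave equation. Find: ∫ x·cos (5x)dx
By parts: u = x, dv = cos(5x) dx
du = dx, v = sin(5x)/5
= x·sin(5x)/5+cos(5x)/5²+C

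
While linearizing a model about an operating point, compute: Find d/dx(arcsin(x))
d/dx[arcsin(u)]=u'/√(1-u²), u=x, u'=1

Answer: 1/√(1-x²)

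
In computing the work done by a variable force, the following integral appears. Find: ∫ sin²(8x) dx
Using identity sin²(u)=(1 - cos(2u))/2:
∫ (1 - cos(16x))/2 dx=x/2 - sin(16x)/32+C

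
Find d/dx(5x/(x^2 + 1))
Quotient rule: (f/g)'=(f'g - fg')/g²
f=5x, f'=5
g=x^2 + 1, g'=2x

Answer: (5·(x^2 + 1) - 10x^2)/(x^2 + 1)²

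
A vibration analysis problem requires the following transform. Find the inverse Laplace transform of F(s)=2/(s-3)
L^(-1){2/(s-a)} = c·e^(at)
Here a = 3, c = 2

Answer: 2e^(3t)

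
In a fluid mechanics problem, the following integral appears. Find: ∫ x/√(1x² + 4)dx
Let u=x²+4, du=2x dx
∫ (1/2)·u^(-1/2) du=√u+C

Answer: √(x²+4)+C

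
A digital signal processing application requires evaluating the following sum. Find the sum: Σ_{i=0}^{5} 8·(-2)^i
Geometric series: S=a(1 - r^n)/(1 - r)
a=8, r=-2, n=6
S=8(1-64)/3=-168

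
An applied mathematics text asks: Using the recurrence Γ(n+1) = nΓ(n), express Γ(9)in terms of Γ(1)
Γ(9) = 8Γ(8) = 8·7Γ(7) = ... = 8!·Γ(1) = 40320·Γ(1)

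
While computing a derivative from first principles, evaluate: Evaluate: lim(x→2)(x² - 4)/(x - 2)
Factor: (x² - 4) = (x-2)(x + 2)
Cancel (x-2): lim(x→2) (x + 2) = 4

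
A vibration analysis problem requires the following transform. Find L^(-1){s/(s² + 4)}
L^(-1){s/(s² + w²)}=cos(wt)
Here w=2

Answer: cos(2t)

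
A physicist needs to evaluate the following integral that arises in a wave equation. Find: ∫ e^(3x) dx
Since d/dx[e^(3x)] = 3e^(3x), we get 1/3 e^(3x)+C

Answer: (1/3)e^(3x)+C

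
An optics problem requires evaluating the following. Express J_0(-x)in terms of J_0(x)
For integer n: J_n(-x) = (-1)^n J_n(x)
With n = 0: J_0(-x) = (-1)^0 J_0(x) = J_0(x)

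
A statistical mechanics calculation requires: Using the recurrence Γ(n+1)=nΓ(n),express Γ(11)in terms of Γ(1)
Γ(11) = 10Γ(10) = 10·9Γ(9) = ... = 10!·Γ(1) = 3628800·Γ(1)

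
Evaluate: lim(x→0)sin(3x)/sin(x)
sin(u) ≈ u for small u:
sin(3x)/sin(x) ≈ 3x/(x)=3/1

Answer: 3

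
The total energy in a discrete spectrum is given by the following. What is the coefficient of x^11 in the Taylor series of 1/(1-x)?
1/(1-x)=Σ x^n for |x|<1
All coefficients are 1

Answer: 1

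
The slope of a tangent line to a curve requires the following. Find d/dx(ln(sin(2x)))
Chain rule: d/dx[ln(u)] = u'/u where u = sin(2x)
u' = 2cos(2x)

Answer: (2cos(2x))/(sin(2x))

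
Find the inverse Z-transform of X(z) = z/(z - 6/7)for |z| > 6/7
Standard pair: z/(z-a) <-> a^n * u[n] for causal signals
With a = 6/7: x[n] = (6/7)^n * u[n]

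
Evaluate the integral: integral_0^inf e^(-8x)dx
integral_0^inf e^(-8x) dx = [-1/8 * e^(-8x)]_0^inf
= 0 - (-1/8) = 1/8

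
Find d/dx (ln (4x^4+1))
Chain rule: d/dx[ln(u)] = u'/u where u = 4x^4 + 1
u' = 16x^3

Answer: (16x^3)/(4x^4 + 1)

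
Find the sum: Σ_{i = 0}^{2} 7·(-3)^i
Geometric series: S = a(1 - r^n)/(1 - r)
a = 7, r = -3, n = 3
S = 7(1 + 27)/4 = 49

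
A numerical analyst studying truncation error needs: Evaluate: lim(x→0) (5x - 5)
Polynomial is continuous, so substitute x = 0:
5·0-5 = -5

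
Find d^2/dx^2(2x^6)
Apply power rule 2 times:
d^1: 12x^5
d^2: 60x^4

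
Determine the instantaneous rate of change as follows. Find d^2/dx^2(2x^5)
Apply power rule 2 times:
d^1: 10x^4
d^2: 40x^3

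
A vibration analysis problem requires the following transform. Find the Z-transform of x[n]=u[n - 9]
Using the time-shift property: Z{u[n-9]} = z^(-9)*z/(z-1)
= z^(-8)/(z-1)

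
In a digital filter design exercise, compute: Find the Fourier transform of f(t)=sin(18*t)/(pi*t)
sin(W*t)/(pi*t)=(W/pi)*sinc(W*t/pi) is the impulse response of the ideal low-pass filter with cutoff W (here W=18).
Its Fourier transform is a rectangular function:
F(omega)=1 for |omega| < 18, 0 otherwise

Answer: rect(omega/36) [i.e., 1 for |omega| < 18, 0 otherwise]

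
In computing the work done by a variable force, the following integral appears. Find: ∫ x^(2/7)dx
Power rule: ∫ x^(2/7) dx=x^(9/7)/(9/7) + C

Answer: (7/9)·x^(9/7) + C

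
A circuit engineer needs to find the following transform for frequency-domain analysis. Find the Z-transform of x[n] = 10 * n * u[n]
Z{n * u[n]} = z/(z-1)^2
By linearity: Z{10 * n * u[n]} = 10z/(z-1)^2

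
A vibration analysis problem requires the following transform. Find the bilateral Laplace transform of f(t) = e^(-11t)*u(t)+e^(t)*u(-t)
For e^(-11t)*u(t): L=1/(s+11), Re(s) > -11
For e^(t)*u(-t): L=-1/(s-1), Re(s) < 1
Combined: F(s)=1/(s+11)-1/(s-1), -11 < Re(s) < 1

Answer: 1/(s+11)-1/(s-1), ROC: -11 < Re(s) < 1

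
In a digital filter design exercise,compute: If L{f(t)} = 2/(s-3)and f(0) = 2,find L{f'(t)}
L{f'(t)}=s·F(s) - f(0)=2s/(s-3) - 2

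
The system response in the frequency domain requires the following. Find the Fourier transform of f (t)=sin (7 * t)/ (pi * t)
sin(W * t)/(pi * t) = (W/pi) * sinc(W * t/pi) is the impulse response of the ideal low-pass filter with cutoff W (here W = 7).
Its Fourier transform is a rectangular function:
F(omega) = 1 for |omega| < 7, 0 otherwise

Answer: rect(omega/14) [i.e., 1 for |omega| < 7, 0 otherwise]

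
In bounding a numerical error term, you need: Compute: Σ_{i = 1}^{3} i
Using formula: Σ i^1 = n(n + 1)/2 = 3·4/2 = 6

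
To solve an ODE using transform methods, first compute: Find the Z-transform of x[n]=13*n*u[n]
Z{n * u[n]}=z/(z-1)^2
By linearity: Z{13 * n * u[n]}=13z/(z-1)^2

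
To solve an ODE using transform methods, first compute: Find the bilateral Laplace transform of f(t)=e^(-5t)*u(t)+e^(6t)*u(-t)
For e^(-5t)*u(t): L=1/(s+5), Re(s) > -5
For e^(6t)*u(-t): L=-1/(s-6), Re(s) < 6
Combined: F(s)=1/(s+5)-1/(s-6), -5 < Re(s) < 6

Answer: 1/(s+5)-1/(s-6), ROC: -5 < Re(s) < 6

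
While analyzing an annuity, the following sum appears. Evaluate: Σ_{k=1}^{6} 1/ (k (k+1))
Partial fractions: 1/(k(k+1))=1/k - 1/(k+1)
Telescoping sum: 1(1-1/7)=1·6/7

Answer: 6/7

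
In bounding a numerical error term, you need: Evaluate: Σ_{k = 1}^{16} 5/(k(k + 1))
Partial fractions: 5/(k(k + 1)) = 5/k - 5/(k + 1)
Telescoping sum: 5(1 - 1/17) = 5·16/17

Answer: 80/17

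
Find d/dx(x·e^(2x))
Product rule: (fg)' = f'g + fg'
f = x, f' = 1
g = e^(2x), g' = 2·e^(2x)

Answer: e^(2x) + 2x·e^(2x)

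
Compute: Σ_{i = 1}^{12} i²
Using formula: Σ i^2=n(n+1)(2n+1)/6=12·13·25/6=650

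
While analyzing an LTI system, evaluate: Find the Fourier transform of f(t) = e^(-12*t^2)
The Fourier transform of a Gaussian e^(-a*t^2) is sqrt(pi/a)*e^(-omega^2/(4a)).
With a = 12: F(omega) = sqrt(pi/12)*e^(-omega^2/48)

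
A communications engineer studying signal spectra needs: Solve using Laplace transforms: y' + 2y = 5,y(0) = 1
Take L of both sides: sY(s)-1+2Y(s)=5/s
Y(s)(s+2)=5/s+1
Y(s)=5/(s(s+2))+1/(s+2)
Partial fractions: 5/(s(s+2))=(5/2)/s - (5/2)/(s+2)
So Y(s)=(5/2)/s - (3/2)/(s+2)
Inverse transform (L^(-1){1/s}=1, L^(-1){1/(s+2)}=e^(-2t)):

Answer: y(t)=5/2 - (3/2)·e^(-2t)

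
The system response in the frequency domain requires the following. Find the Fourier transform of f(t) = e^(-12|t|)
Using the standard pair: F{e^(-a|t|)}=2a/(a^2 + omega^2)
With a=12: F(omega)=24/(144 + omega^2)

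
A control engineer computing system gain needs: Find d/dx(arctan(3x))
d/dx[arctan(u)]=u'/(1+u²), u=3x, u'=3

Answer: 3/(1+9x²)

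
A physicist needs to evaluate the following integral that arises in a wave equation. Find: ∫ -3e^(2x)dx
Since d/dx[e^(2x)]=2e^(2x), we get -3/2 e^(2x) + C

Answer: (-3/2)e^(2x) + C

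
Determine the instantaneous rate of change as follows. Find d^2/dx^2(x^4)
Apply power rule 2 times:
d^1: 4x^3
d^2: 12x^2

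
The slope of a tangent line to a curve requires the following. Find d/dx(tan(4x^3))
Chain rule: d/dx[tan(u)] = sec²(u)·u' where u = 4x^3
u' = 12x^2

Answer: 12x^2·sec²(4x^3)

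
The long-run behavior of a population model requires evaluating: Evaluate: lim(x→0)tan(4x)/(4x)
tan(u) ≈ u for small u:
tan(4x)/(4x) ≈ 4x/(4x) = 4/4

Answer: 1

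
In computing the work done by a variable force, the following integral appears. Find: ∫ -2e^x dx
Since d/dx[e^x]=+e^x, we get -2e^x+C

Answer: -2e^x+C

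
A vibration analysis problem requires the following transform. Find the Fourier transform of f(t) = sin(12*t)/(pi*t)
sin(W*t)/(pi*t) = (W/pi)*sinc(W*t/pi) is the impulse response of the ideal low-pass filter with cutoff W (here W = 12).
Its Fourier transform is a rectangular function:
F(omega) = 1 for |omega| < 12, 0 otherwise

Answer: rect(omega/24) [i.e., 1 for |omega| < 12, 0 otherwise]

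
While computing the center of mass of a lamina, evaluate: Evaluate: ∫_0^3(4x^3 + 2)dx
Step 1: Find antiderivative F(x) = x^4 + 2x
Step 2: F(3) - F(0) = 87 - (0) = 87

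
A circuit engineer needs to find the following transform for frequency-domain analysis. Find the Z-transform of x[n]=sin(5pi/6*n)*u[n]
Z{sin(w0 * n) * u[n]} = z * sin(w0)/(z^2-2z * cos(w0)+1)
With w0 = 5pi/6: X(z) = z * sin(5pi/6)/(z^2-2z * cos(5pi/6)+1)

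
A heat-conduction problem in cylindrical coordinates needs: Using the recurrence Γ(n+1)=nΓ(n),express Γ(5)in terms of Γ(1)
Γ(5)=4Γ(4)=4·3Γ(3)=...=4!·Γ(1)=24·Γ(1)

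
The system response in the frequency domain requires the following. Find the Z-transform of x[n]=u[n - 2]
Using the time-shift property: Z{u[n-2]}=z^(-2) * z/(z-1)
=z^(-1)/(z-1)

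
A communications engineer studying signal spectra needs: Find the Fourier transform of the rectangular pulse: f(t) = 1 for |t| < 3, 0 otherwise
F(omega) = integral from -3 to 3 of e^(-j*omega*t) dt
= 2*sin(3*omega)/omega = 6*sinc(3*omega/pi)

Answer: 2*sin(3*omega)/omega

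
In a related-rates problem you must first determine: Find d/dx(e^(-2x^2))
Chain rule: d/dx[e^u] = e^u · u' where u = -2x^2
u' = -4x

Answer: -4x·e^(-2x^2)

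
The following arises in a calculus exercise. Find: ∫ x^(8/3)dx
Power rule: ∫ x^(8/3) dx=x^(11/3)/(11/3)+C

Answer: (3/11)·x^(11/3)+C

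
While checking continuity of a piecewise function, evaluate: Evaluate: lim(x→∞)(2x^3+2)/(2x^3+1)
Divide numerator and denominator by x^3:
lim (2 + 2/x^3)/(2 + 1/x^3)=1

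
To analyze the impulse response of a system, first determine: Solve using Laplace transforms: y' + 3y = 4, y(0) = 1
Take L of both sides: sY(s) - 1 + 3Y(s) = 4/s
Y(s)(s + 3) = 4/s + 1
Y(s) = 4/(s(s + 3)) + 1/(s + 3)
Partial fractions: 4/(s(s + 3)) = (4/3)/s - (4/3)/(s + 3)
So Y(s) = (4/3)/s - (1/3)/(s + 3)
Inverse transform (L^(-1){1/s} = 1, L^(-1){1/(s + 3)} = e^(-3t)):

Answer: y(t) = 4/3 - (1/3)·e^(-3t)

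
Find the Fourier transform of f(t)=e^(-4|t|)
Using the standard pair: F{e^(-a|t|)} = 2a/(a^2 + omega^2)
With a = 4: F(omega) = 8/(16 + omega^2)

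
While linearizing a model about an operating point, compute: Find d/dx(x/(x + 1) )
Quotient rule: (f/g)' = (f'g - fg')/g²
f = x, f' = 1
g = x + 1, g' = 1

Answer: (1·(x + 1) - x)/(x + 1)²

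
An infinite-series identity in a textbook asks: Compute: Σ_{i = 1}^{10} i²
Using formula: Σ i^2=n(n + 1)(2n + 1)/6=10·11·21/6=385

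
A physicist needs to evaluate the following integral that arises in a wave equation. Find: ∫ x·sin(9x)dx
By parts: u=x, dv=sin(9x) dx
du=dx, v=-cos(9x)/9
=-x·cos(9x)/9 + sin(9x)/9² + C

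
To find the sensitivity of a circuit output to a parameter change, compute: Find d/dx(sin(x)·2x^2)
Product rule: (fg)'=f'g+fg'
f=sin(x), f'=cos(x)
g=2x^2, g'=4x

Answer: 2·cos(x)·x^2+4·sin(x)·x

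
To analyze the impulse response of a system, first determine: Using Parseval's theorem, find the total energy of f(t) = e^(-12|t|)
Parseval's theorem: E=integral |f(t)|^2 dt=(1/2pi) integral |F(omega)|^2 domega
E=integral_{-inf}^{inf} e^(-24|t|) dt=2 * integral_0^inf e^(-24t) dt=2/(2 * 12)=1/12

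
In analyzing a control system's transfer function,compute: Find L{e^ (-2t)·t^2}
First shifting: L{e^(at)f(t)} = F(s-a)
L{t^2} = 2/s^3
Shift s → s+2: 2/(s+2)^3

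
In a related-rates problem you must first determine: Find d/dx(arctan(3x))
d/dx[arctan(u)]=u'/(1 + u²), u=3x, u'=3

Answer: 3/(1 + 9x²)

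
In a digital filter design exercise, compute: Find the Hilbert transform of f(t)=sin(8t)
The Hilbert transform shifts each frequency component by -pi/2.
H{sin(wt)} = -cos(wt)
With w = 8: H{sin(8t)} = -cos(8t)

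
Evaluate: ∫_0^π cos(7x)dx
Antiderivative: sin(7x)/7
Evaluate at bounds: [sin(7·π)/7] - [sin(7·0)/7]
=((0) - (0))/7=0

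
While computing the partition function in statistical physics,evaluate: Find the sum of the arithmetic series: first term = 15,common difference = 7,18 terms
Last term: a_n = 15+(18-1)·7 = 134
Sum = n(a_1+a_n)/2 = 18(15+134)/2 = 1341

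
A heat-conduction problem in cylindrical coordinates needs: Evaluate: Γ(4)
Γ(n) = (n-1)! for positive integers
Γ(4) = 3! = 6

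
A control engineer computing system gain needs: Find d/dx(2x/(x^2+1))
Quotient rule: (f/g)'=(f'g - fg')/g²
f=2x, f'=2
g=x^2+1, g'=2x

Answer: (2·(x^2+1)-4x^2)/(x^2+1)²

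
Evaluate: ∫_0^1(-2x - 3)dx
Step 1: Find antiderivative F(x)=-x^2-3x
Step 2: F(1) - F(0)=-4 - (0)=-4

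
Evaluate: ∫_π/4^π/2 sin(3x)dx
Antiderivative: -cos(3x)/3
Evaluate at bounds: [-cos(3·π/2)/3] - [-cos(3·π/4)/3]
= (-(0)+(-√2/2))/3 = -√2/6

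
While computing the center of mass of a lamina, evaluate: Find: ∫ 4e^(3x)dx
Since d/dx[e^(3x)] = 3e^(3x), we get 4/3 e^(3x) + C

Answer: (4/3)e^(3x) + C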